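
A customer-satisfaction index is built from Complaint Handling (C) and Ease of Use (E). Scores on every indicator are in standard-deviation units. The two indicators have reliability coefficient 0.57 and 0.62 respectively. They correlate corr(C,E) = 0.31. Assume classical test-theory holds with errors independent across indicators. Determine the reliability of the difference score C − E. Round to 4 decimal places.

0.4130

Var(C−E) = 1 + 1 − 2·0.31 = 2 − 0.62 = 1.38.
With uncorrelated errors the cross-covariances are all true-score covariance, so they carry over unchanged; only the diagonal terms shrink to ρᵢσᵢ².
True-score variance = [0.57 + 0.62] − 0.62 = 1.19 − 0.62 = 0.57.
Reliability = 0.57 / 1.38 = 0.4130.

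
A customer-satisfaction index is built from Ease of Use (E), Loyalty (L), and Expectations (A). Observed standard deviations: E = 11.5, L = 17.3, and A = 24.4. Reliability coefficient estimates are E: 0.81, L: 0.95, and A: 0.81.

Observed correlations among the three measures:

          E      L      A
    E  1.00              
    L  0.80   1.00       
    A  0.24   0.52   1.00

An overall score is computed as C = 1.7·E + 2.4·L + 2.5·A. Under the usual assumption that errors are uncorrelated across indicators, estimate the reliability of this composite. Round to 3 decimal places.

Var(C) = 1.7²·11.5² + 2.4²·17.3² + 2.5²·24.4² + 2·[4.08·11.5·17.3·0.80 + 4.25·11.5·24.4·0.24 + 6·17.3·24.4·0.52] = 5827.11 + 4505.2 = 10332.3.
Because errors are independent across components, Cov(Tᵢ,Tⱼ) = Cov(Xᵢ,Xⱼ); the off-diagonal part of the true-score variance is the same as above.
True-score variance = [1.7²·11.5²·0.81 + 2.4²·17.3²·0.95 + 2.5²·24.4²·0.81] + 4505.2 = 4961.31 + 4505.2 = 9466.51.
Reliability = 9466.51 / 10332.3 = 0.916.

0.916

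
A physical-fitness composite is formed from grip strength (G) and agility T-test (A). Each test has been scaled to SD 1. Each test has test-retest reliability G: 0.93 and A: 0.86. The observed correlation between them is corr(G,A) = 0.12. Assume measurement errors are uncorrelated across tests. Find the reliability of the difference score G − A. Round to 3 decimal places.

Var(G−A) = 1 + 1 − 2·0.12 = 2 − 0.24 = 1.76.
Under uncorrelated errors the observed covariances equal the true-score covariances, so only the own-variance terms attenuate.
True-score variance = [0.93 + 0.86] − 0.24 = 1.79 − 0.24 = 1.55.
Reliability = 1.55 / 1.76 = 0.881.

0.881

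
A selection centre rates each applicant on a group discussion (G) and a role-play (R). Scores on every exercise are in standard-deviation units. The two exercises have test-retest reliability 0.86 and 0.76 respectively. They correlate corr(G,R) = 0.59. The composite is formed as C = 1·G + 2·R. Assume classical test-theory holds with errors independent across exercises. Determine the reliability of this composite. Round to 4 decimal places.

0.8505

Var(C) = 1 + 2² + 2·[2·0.59] = 5 + 2.36 = 7.36.
Under uncorrelated errors the observed covariances equal the true-score covariances, so only the own-variance terms attenuate.
True-score variance = [0.86 + 2²·0.76] + 2.36 = 3.9 + 2.36 = 6.26.
Reliability = 6.26 / 7.36 = 0.8505.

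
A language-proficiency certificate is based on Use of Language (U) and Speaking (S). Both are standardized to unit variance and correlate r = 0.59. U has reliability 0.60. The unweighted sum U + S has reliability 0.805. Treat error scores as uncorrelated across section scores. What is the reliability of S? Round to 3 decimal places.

0.780

Var(U+S) = 2 + 2·0.59 = 3.180.
True-score variance = ρ_U + ρ_S + 2·0.59, so 0.805 = (0.60 + ρ_S + 1.18) / 3.180.
ρ_S = 0.805·3.180 − 0.60 − 1.18 = 0.780.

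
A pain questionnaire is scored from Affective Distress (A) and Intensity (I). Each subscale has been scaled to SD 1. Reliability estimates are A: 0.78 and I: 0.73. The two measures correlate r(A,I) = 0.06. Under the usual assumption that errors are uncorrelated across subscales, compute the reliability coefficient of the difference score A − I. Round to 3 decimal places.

0.739

Var(A−I) = 1 + 1 − 2·0.06 = 2 − 0.12 = 1.88.
Because errors are independent across components, Cov(Tᵢ,Tⱼ) = Cov(Xᵢ,Xⱼ); the off-diagonal part of the true-score variance is the same as above.
True-score variance = [0.78 + 0.73] − 0.12 = 1.51 − 0.12 = 1.39.
Reliability = 1.39 / 1.88 = 0.739.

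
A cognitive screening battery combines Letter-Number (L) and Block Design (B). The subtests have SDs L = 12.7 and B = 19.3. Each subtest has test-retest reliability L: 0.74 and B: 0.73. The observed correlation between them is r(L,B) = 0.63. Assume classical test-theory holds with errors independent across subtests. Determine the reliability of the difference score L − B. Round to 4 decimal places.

0.3665

Var(L−B) = 12.7² + 19.3² − 2·12.7·19.3·0.63 = 533.78 − 308.839 = 224.941.
With uncorrelated errors the cross-covariances are all true-score covariance, so they carry over unchanged; only the diagonal terms shrink to ρᵢσᵢ².
True-score variance = [12.7²·0.74 + 19.3²·0.73] − 308.839 = 391.272 − 308.839 = 82.4337.
Reliability = 82.4337 / 224.941 = 0.3665.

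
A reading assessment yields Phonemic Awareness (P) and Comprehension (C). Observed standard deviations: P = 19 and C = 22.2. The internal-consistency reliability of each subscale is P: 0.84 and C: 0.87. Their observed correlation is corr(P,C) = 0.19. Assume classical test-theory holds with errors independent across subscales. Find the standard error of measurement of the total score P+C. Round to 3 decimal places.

Var(total) = 853.84 + 160.284 = 1014.12.
True-score variance = 732.011 + 160.284 = 892.295, so reliability = 0.8799.
Error variance = 1014.12 − 892.295 = 121.829; SEM = √121.829 = 11.038.

11.038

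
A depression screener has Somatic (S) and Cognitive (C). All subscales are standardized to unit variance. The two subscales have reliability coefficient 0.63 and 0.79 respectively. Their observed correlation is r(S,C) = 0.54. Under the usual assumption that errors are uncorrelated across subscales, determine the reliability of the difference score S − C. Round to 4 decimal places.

0.3696

Var(S−C) = 1 + 1 − 2·0.54 = 2 − 1.08 = 0.92.
Because errors are independent across components, Cov(Tᵢ,Tⱼ) = Cov(Xᵢ,Xⱼ); the off-diagonal part of the true-score variance is the same as above.
True-score variance = [0.63 + 0.79] − 1.08 = 1.42 − 1.08 = 0.34.
Reliability = 0.34 / 0.92 = 0.3696.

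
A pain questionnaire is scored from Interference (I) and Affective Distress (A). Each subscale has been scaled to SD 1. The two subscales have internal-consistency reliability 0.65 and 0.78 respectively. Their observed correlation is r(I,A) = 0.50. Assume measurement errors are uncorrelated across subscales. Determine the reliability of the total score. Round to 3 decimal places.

Var(I+A) = 2 + 2·[0.50] = 2 + 1 = 3.
With uncorrelated errors the cross-covariances are all true-score covariance, so they carry over unchanged; only the diagonal terms shrink to ρᵢσᵢ².
True-score variance = [0.65 + 0.78] + 1 = 1.43 + 1 = 2.43.
Reliability = 2.43 / 3 = 0.810.

0.810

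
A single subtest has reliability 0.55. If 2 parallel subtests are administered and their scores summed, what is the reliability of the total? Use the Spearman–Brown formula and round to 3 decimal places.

0.710

ρ_k = kρ / (1 + (k−1)ρ) = 2·0.55 / (1 + 1·0.55) = 1.100 / 1.550 = 0.710.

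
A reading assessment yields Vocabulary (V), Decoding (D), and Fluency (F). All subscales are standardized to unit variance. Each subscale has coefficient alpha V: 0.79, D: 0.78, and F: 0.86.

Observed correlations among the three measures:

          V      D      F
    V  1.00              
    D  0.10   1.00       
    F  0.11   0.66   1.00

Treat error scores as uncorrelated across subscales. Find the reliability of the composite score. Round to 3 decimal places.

Var(V+D+F) = 3 + 2·[0.10 + 0.11 + 0.66] = 3 + 1.74 = 4.74.
Under uncorrelated errors the observed covariances equal the true-score covariances, so only the own-variance terms attenuate.
True-score variance = [0.79 + 0.78 + 0.86] + 1.74 = 2.43 + 1.74 = 4.17.
Reliability = 4.17 / 4.74 = 0.880.

0.880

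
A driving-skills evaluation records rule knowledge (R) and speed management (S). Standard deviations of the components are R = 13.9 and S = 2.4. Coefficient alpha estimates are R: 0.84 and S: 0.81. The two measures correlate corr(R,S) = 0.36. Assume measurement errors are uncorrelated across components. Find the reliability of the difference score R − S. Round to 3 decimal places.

0.817

Var(R−S) = 13.9² + 2.4² − 2·13.9·2.4·0.36 = 198.97 − 24.0192 = 174.951.
Because errors are independent across components, Cov(Tᵢ,Tⱼ) = Cov(Xᵢ,Xⱼ); the off-diagonal part of the true-score variance is the same as above.
True-score variance = [13.9²·0.84 + 2.4²·0.81] − 24.0192 = 166.962 − 24.0192 = 142.943.
Reliability = 142.943 / 174.951 = 0.817.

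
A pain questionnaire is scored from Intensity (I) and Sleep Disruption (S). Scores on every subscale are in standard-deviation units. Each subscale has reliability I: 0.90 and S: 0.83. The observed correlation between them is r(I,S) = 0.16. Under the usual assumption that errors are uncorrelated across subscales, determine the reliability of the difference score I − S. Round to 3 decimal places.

0.839

Var(I−S) = 1 + 1 − 2·0.16 = 2 − 0.32 = 1.68.
With uncorrelated errors the cross-covariances are all true-score covariance, so they carry over unchanged; only the diagonal terms shrink to ρᵢσᵢ².
True-score variance = [0.90 + 0.83] − 0.32 = 1.73 − 0.32 = 1.41.
Reliability = 1.41 / 1.68 = 0.839.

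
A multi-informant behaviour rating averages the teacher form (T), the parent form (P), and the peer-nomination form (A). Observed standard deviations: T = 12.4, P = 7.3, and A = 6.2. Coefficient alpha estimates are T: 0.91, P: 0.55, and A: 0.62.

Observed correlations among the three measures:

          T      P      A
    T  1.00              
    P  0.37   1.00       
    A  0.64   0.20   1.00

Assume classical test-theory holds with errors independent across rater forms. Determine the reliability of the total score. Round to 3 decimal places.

Var(T+P+A) = 12.4² + 7.3² + 6.2² + 2·[12.4·7.3·0.37 + 12.4·6.2·0.64 + 7.3·6.2·0.20] = 245.49 + 183.495 = 428.985.
With uncorrelated errors the cross-covariances are all true-score covariance, so they carry over unchanged; only the diagonal terms shrink to ρᵢσᵢ².
True-score variance = [12.4²·0.91 + 7.3²·0.55 + 6.2²·0.62] + 183.495 = 193.064 + 183.495 = 376.559.
Reliability = 376.559 / 428.985 = 0.878.

0.878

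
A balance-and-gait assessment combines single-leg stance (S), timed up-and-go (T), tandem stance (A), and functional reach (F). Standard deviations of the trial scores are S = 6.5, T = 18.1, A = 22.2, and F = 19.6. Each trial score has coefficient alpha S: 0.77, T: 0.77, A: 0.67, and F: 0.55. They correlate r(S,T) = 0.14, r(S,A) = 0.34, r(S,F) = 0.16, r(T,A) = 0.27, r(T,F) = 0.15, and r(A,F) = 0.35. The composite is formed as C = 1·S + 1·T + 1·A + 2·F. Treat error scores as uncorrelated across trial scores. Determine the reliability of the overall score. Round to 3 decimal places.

0.743

Var(C) = 6.5² + 18.1² + 22.2² + 2²·19.6² + 2·[6.5·18.1·0.14 + 6.5·22.2·0.34 + 2·6.5·19.6·0.16 + 18.1·22.2·0.27 + 2·18.1·19.6·0.15 + 2·22.2·19.6·0.35] = 2399.34 + 1251.61 = 3650.95.
With uncorrelated errors the cross-covariances are all true-score covariance, so they carry over unchanged; only the diagonal terms shrink to ρᵢσᵢ².
True-score variance = [6.5²·0.77 + 18.1²·0.77 + 22.2²·0.67 + 2²·19.6²·0.55] + 1251.61 = 1460.15 + 1251.61 = 2711.76.
Reliability = 2711.76 / 3650.95 = 0.743.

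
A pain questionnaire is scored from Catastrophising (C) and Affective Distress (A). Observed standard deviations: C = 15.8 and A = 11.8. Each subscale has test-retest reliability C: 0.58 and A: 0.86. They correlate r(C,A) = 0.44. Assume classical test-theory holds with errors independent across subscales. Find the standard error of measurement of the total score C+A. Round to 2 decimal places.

Var(total) = 388.88 + 164.067 = 552.947.
True-score variance = 264.538 + 164.067 = 428.605, so reliability = 0.7751.
Error variance = 552.947 − 428.605 = 124.342; SEM = √124.342 = 11.15.

11.15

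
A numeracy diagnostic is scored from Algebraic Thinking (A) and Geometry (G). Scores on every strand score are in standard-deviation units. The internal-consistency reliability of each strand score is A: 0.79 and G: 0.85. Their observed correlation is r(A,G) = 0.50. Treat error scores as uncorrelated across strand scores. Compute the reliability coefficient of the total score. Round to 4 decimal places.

0.8800

Var(A+G) = 2 + 2·[0.50] = 2 + 1 = 3.
With uncorrelated errors the cross-covariances are all true-score covariance, so they carry over unchanged; only the diagonal terms shrink to ρᵢσᵢ².
True-score variance = [0.79 + 0.85] + 1 = 1.64 + 1 = 2.64.
Reliability = 2.64 / 3 = 0.8800.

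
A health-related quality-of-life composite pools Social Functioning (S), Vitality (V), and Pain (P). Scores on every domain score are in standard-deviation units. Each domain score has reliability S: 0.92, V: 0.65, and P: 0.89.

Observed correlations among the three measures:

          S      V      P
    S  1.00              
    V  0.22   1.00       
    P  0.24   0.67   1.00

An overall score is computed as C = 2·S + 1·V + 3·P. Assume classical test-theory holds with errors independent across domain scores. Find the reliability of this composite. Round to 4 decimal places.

0.9238

Var(C) = 2² + 1 + 3² + 2·[2·0.22 + 6·0.24 + 3·0.67] = 14 + 7.78 = 21.78.
Because errors are independent across components, Cov(Tᵢ,Tⱼ) = Cov(Xᵢ,Xⱼ); the off-diagonal part of the true-score variance is the same as above.
True-score variance = [2²·0.92 + 0.65 + 3²·0.89] + 7.78 = 12.34 + 7.78 = 20.12.
Reliability = 20.12 / 21.78 = 0.9238.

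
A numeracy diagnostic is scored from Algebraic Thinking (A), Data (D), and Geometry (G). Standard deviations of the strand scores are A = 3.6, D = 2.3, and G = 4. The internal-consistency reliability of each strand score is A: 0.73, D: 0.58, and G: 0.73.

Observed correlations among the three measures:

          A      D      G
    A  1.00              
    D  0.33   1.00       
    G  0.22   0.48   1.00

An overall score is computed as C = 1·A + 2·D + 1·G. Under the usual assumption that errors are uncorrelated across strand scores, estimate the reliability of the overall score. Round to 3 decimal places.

0.804

Var(C) = 3.6² + 2²·2.3² + 4² + 2·[2·3.6·2.3·0.33 + 3.6·4·0.22 + 2·2.3·4·0.48] = 50.12 + 34.9296 = 85.0496.
Under uncorrelated errors the observed covariances equal the true-score covariances, so only the own-variance terms attenuate.
True-score variance = [3.6²·0.73 + 2²·2.3²·0.58 + 4²·0.73] + 34.9296 = 33.4136 + 34.9296 = 68.3432.
Reliability = 68.3432 / 85.0496 = 0.804.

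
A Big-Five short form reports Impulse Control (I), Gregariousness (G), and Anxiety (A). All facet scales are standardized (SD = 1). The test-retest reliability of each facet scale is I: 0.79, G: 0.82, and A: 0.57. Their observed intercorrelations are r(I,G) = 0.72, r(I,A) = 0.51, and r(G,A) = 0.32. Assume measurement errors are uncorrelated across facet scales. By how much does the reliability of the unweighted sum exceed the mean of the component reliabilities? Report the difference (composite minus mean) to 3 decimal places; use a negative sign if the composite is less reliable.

Var(sum) = 3 + 3.1 = 6.1; true-score variance = 2.18 + 3.1 = 5.28; composite reliability = 0.8656.
Mean component reliability = 0.7267.
Difference = 0.8656 − 0.7267 = 0.139.

0.139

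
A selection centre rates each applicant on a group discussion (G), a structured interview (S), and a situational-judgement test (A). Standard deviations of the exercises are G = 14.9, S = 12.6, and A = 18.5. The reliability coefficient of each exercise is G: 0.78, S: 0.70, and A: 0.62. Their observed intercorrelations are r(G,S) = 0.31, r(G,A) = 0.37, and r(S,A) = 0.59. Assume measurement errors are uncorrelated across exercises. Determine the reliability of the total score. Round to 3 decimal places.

0.828

Var(G+S+A) = 14.9² + 12.6² + 18.5² + 2·[14.9·12.6·0.31 + 14.9·18.5·0.37 + 12.6·18.5·0.59] = 723.02 + 595.438 = 1318.46.
Because errors are independent across components, Cov(Tᵢ,Tⱼ) = Cov(Xᵢ,Xⱼ); the off-diagonal part of the true-score variance is the same as above.
True-score variance = [14.9²·0.78 + 12.6²·0.70 + 18.5²·0.62] + 595.438 = 496.495 + 595.438 = 1091.93.
Reliability = 1091.93 / 1318.46 = 0.828.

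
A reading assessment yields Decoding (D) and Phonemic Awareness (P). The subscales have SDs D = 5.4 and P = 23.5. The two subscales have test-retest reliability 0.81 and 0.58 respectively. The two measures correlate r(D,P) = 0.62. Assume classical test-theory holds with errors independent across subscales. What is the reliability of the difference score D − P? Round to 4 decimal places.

0.4400

Var(D−P) = 5.4² + 23.5² − 2·5.4·23.5·0.62 = 581.41 − 157.356 = 424.054.
Because errors are independent across components, Cov(Tᵢ,Tⱼ) = Cov(Xᵢ,Xⱼ); the off-diagonal part of the true-score variance is the same as above.
True-score variance = [5.4²·0.81 + 23.5²·0.58] − 157.356 = 343.925 − 157.356 = 186.569.
Reliability = 186.569 / 424.054 = 0.4400.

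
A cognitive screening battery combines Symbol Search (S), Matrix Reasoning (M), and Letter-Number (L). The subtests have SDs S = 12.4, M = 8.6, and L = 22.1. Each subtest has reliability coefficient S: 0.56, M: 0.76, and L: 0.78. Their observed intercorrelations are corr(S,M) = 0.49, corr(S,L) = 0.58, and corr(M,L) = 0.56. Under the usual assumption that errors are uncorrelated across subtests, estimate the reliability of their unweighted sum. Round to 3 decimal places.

0.857

Var(S+M+L) = 12.4² + 8.6² + 22.1² + 2·[12.4·8.6·0.49 + 12.4·22.1·0.58 + 8.6·22.1·0.56] = 716.13 + 635.261 = 1351.39.
With uncorrelated errors the cross-covariances are all true-score covariance, so they carry over unchanged; only the diagonal terms shrink to ρᵢσᵢ².
True-score variance = [12.4²·0.56 + 8.6²·0.76 + 22.1²·0.78] + 635.261 = 523.275 + 635.261 = 1158.54.
Reliability = 1158.54 / 1351.39 = 0.857.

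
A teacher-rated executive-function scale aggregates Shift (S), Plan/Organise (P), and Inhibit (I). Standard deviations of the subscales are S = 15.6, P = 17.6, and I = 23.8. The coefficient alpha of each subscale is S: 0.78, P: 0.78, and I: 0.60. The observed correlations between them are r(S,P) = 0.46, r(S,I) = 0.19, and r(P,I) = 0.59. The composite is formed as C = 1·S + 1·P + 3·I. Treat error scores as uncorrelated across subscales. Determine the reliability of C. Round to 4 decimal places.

Var(C) = 15.6² + 17.6² + 3²·23.8² + 2·[15.6·17.6·0.46 + 3·15.6·23.8·0.19 + 3·17.6·23.8·0.59] = 5651.08 + 2158.69 = 7809.77.
Under uncorrelated errors the observed covariances equal the true-score covariances, so only the own-variance terms attenuate.
True-score variance = [15.6²·0.78 + 17.6²·0.78 + 3²·23.8²·0.60] + 2158.69 = 3490.21 + 2158.69 = 5648.9.
Reliability = 5648.9 / 7809.77 = 0.7233.

0.7233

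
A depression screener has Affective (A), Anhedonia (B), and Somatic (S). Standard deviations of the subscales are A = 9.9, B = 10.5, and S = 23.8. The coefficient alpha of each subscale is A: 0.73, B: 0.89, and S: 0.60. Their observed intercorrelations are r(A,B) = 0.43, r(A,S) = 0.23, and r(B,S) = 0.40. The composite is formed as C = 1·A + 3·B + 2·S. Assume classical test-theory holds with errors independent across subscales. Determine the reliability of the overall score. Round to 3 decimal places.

Var(C) = 9.9² + 3²·10.5² + 2²·23.8² + 2·[3·9.9·10.5·0.43 + 2·9.9·23.8·0.23 + 6·10.5·23.8·0.40] = 3356.02 + 1684.48 = 5040.5.
Because errors are independent across components, Cov(Tᵢ,Tⱼ) = Cov(Xᵢ,Xⱼ); the off-diagonal part of the true-score variance is the same as above.
True-score variance = [9.9²·0.73 + 3²·10.5²·0.89 + 2²·23.8²·0.60] + 1684.48 = 2314.11 + 1684.48 = 3998.59.
Reliability = 3998.59 / 5040.5 = 0.793.

0.793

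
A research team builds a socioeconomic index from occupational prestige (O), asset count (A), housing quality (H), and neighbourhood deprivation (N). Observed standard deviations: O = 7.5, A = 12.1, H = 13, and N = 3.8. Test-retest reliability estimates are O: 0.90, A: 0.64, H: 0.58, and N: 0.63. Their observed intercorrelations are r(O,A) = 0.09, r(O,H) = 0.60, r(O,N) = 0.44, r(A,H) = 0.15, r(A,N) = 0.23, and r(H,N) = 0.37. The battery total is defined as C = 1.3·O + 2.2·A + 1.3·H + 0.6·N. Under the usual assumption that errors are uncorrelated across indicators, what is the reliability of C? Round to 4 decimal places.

0.7506

Var(C) = 1.3²·7.5² + 2.2²·12.1² + 1.3²·13² + 0.6²·3.8² + 2·[2.86·7.5·12.1·0.09 + 1.69·7.5·13·0.60 + 0.78·7.5·3.8·0.44 + 2.86·12.1·13·0.15 + 1.32·12.1·3.8·0.23 + 0.78·13·3.8·0.37] = 1094.5 + 455.407 = 1549.9.
With uncorrelated errors the cross-covariances are all true-score covariance, so they carry over unchanged; only the diagonal terms shrink to ρᵢσᵢ².
True-score variance = [1.3²·7.5²·0.90 + 2.2²·12.1²·0.64 + 1.3²·13²·0.58 + 0.6²·3.8²·0.63] + 455.407 = 708.005 + 455.407 = 1163.41.
Reliability = 1163.41 / 1549.9 = 0.7506.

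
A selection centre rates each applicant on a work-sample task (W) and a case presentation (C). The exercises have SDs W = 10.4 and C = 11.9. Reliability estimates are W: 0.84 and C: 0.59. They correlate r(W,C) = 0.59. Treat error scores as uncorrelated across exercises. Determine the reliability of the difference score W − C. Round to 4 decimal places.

0.2735

Var(W−C) = 10.4² + 11.9² − 2·10.4·11.9·0.59 = 249.77 − 146.037 = 103.733.
With uncorrelated errors the cross-covariances are all true-score covariance, so they carry over unchanged; only the diagonal terms shrink to ρᵢσᵢ².
True-score variance = [10.4²·0.84 + 11.9²·0.59] − 146.037 = 174.404 − 146.037 = 28.3675.
Reliability = 28.3675 / 103.733 = 0.2735.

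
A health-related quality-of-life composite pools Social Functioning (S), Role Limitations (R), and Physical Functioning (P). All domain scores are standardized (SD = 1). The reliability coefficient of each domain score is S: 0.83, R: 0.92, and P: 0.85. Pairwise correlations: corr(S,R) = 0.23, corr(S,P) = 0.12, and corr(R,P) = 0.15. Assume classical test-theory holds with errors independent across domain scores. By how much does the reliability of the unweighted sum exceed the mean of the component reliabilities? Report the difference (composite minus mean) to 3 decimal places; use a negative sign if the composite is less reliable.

0.033

Var(sum) = 3 + 1 = 4; true-score variance = 2.6 + 1 = 3.6; composite reliability = 0.9000.
Mean component reliability = 0.8667.
Difference = 0.9000 − 0.8667 = 0.033.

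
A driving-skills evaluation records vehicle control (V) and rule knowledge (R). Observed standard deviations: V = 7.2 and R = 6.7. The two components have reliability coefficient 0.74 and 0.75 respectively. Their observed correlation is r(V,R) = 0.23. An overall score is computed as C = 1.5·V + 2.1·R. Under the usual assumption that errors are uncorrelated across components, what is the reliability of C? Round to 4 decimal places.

Var(C) = 1.5²·7.2² + 2.1²·6.7² + 2·[3.15·7.2·6.7·0.23] = 314.605 + 69.8998 = 384.505.
With uncorrelated errors the cross-covariances are all true-score covariance, so they carry over unchanged; only the diagonal terms shrink to ρᵢσᵢ².
True-score variance = [1.5²·7.2²·0.74 + 2.1²·6.7²·0.75] + 69.8998 = 234.787 + 69.8998 = 304.687.
Reliability = 304.687 / 384.505 = 0.7924.

0.7924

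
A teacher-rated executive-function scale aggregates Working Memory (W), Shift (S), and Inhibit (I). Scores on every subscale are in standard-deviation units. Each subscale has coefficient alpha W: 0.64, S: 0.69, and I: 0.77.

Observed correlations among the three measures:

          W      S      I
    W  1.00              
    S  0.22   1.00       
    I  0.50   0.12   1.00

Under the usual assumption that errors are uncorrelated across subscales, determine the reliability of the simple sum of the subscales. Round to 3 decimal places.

Var(W+S+I) = 3 + 2·[0.22 + 0.50 + 0.12] = 3 + 1.68 = 4.68.
With uncorrelated errors the cross-covariances are all true-score covariance, so they carry over unchanged; only the diagonal terms shrink to ρᵢσᵢ².
True-score variance = [0.64 + 0.69 + 0.77] + 1.68 = 2.1 + 1.68 = 3.78.
Reliability = 3.78 / 4.68 = 0.808.

0.808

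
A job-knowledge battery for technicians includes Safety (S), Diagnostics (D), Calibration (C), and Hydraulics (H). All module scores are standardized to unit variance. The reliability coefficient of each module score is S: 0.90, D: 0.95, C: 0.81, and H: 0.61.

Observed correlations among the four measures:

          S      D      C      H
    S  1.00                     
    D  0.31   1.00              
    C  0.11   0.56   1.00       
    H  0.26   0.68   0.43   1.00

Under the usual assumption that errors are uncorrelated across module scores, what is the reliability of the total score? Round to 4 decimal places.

0.9161

Var(S+D+C+H) = 4 + 2·[0.31 + 0.11 + 0.26 + 0.56 + 0.68 + 0.43] = 4 + 4.7 = 8.7.
Because errors are independent across components, Cov(Tᵢ,Tⱼ) = Cov(Xᵢ,Xⱼ); the off-diagonal part of the true-score variance is the same as above.
True-score variance = [0.90 + 0.95 + 0.81 + 0.61] + 4.7 = 3.27 + 4.7 = 7.97.
Reliability = 7.97 / 8.7 = 0.9161.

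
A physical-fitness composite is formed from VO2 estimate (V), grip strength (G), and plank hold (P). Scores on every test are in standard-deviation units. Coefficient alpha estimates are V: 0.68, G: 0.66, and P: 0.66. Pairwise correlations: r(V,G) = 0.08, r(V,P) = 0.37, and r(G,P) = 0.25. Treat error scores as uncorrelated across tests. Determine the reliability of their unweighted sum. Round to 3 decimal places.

Var(V+G+P) = 3 + 2·[0.08 + 0.37 + 0.25] = 3 + 1.4 = 4.4.
Under uncorrelated errors the observed covariances equal the true-score covariances, so only the own-variance terms attenuate.
True-score variance = [0.68 + 0.66 + 0.66] + 1.4 = 2 + 1.4 = 3.4.
Reliability = 3.4 / 4.4 = 0.773.

0.773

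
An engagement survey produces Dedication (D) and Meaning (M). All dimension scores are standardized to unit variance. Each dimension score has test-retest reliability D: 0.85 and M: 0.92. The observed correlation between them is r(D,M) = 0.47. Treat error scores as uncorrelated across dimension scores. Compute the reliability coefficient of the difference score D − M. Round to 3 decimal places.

Var(D−M) = 1 + 1 − 2·0.47 = 2 − 0.94 = 1.06.
With uncorrelated errors the cross-covariances are all true-score covariance, so they carry over unchanged; only the diagonal terms shrink to ρᵢσᵢ².
True-score variance = [0.85 + 0.92] − 0.94 = 1.77 − 0.94 = 0.83.
Reliability = 0.83 / 1.06 = 0.783.

0.783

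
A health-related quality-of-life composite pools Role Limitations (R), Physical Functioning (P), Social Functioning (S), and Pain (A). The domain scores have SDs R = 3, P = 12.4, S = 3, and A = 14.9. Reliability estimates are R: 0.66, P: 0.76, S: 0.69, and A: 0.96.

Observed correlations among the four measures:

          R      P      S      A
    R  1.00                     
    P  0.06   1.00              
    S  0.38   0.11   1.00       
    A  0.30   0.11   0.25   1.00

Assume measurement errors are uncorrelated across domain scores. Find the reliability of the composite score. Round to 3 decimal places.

0.897

Var(R+P+S+A) = 3² + 12.4² + 3² + 14.9² + 2·[3·12.4·0.06 + 3·3·0.38 + 3·14.9·0.30 + 12.4·3·0.11 + 12.4·14.9·0.11 + 3·14.9·0.25] = 393.77 + 109.305 = 503.075.
Under uncorrelated errors the observed covariances equal the true-score covariances, so only the own-variance terms attenuate.
True-score variance = [3²·0.66 + 12.4²·0.76 + 3²·0.69 + 14.9²·0.96] + 109.305 = 342.137 + 109.305 = 451.442.
Reliability = 451.442 / 503.075 = 0.897.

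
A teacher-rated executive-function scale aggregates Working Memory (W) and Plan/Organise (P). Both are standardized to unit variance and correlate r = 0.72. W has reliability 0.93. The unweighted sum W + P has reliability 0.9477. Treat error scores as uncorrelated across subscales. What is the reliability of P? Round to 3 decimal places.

0.890

Var(W+P) = 2 + 2·0.72 = 3.440.
True-score variance = ρ_W + ρ_P + 2·0.72, so 0.9477 = (0.93 + ρ_P + 1.44) / 3.440.
ρ_P = 0.9477·3.440 − 0.93 − 1.44 = 0.890.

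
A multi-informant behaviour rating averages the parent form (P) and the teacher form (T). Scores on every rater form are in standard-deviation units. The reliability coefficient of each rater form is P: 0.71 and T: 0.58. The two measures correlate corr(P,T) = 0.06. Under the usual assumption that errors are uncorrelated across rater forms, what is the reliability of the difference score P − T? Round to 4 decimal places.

Var(P−T) = 1 + 1 − 2·0.06 = 2 − 0.12 = 1.88.
With uncorrelated errors the cross-covariances are all true-score covariance, so they carry over unchanged; only the diagonal terms shrink to ρᵢσᵢ².
True-score variance = [0.71 + 0.58] − 0.12 = 1.29 − 0.12 = 1.17.
Reliability = 1.17 / 1.88 = 0.6223.

0.6223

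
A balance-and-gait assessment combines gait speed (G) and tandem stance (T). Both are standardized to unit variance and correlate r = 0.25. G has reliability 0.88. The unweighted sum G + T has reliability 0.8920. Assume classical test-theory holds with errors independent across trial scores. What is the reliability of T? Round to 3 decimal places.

0.850

Var(G+T) = 2 + 2·0.25 = 2.500.
True-score variance = ρ_G + ρ_T + 2·0.25, so 0.8920 = (0.88 + ρ_T + 0.50) / 2.500.
ρ_T = 0.8920·2.500 − 0.88 − 0.50 = 0.850.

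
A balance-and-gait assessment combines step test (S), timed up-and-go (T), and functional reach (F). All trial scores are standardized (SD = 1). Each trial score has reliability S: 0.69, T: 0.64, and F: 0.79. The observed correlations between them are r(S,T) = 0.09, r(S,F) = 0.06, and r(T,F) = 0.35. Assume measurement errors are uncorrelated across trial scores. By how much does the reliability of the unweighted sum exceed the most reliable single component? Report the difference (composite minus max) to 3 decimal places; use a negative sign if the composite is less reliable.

-0.010

Var(sum) = 3 + 1 = 4; true-score variance = 2.12 + 1 = 3.12; composite reliability = 0.7800.
Max component reliability = 0.7900.
Difference = 0.7800 − 0.7900 = -0.010.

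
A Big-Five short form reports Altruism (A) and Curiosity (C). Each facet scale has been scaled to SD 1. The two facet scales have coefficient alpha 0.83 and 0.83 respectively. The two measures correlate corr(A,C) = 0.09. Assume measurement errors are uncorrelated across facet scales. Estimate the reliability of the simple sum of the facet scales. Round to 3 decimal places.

0.844

Var(A+C) = 2 + 2·[0.09] = 2 + 0.18 = 2.18.
Because errors are independent across components, Cov(Tᵢ,Tⱼ) = Cov(Xᵢ,Xⱼ); the off-diagonal part of the true-score variance is the same as above.
True-score variance = [0.83 + 0.83] + 0.18 = 1.66 + 0.18 = 1.84.
Reliability = 1.84 / 2.18 = 0.844.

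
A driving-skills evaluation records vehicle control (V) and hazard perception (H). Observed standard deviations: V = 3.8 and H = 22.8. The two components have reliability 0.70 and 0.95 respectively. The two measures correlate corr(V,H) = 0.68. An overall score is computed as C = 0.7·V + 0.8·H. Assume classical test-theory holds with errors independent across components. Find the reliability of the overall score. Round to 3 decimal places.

Var(C) = 0.7²·3.8² + 0.8²·22.8² + 2·[0.56·3.8·22.8·0.68] = 339.773 + 65.985 = 405.758.
Because errors are independent across components, Cov(Tᵢ,Tⱼ) = Cov(Xᵢ,Xⱼ); the off-diagonal part of the true-score variance is the same as above.
True-score variance = [0.7²·3.8²·0.70 + 0.8²·22.8²·0.95] + 65.985 = 321.016 + 65.985 = 387.001.
Reliability = 387.001 / 405.758 = 0.954.

0.954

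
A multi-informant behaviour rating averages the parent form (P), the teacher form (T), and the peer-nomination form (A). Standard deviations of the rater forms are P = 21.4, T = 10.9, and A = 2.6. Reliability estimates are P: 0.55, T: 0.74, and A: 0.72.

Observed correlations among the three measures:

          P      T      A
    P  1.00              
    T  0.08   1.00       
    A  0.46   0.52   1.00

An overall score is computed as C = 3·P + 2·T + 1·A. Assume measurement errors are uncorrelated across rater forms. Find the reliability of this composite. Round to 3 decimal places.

0.607

Var(C) = 3²·21.4² + 2²·10.9² + 2.6² + 2·[6·21.4·10.9·0.08 + 3·21.4·2.6·0.46 + 2·10.9·2.6·0.52] = 4603.64 + 436.443 = 5040.08.
Because errors are independent across components, Cov(Tᵢ,Tⱼ) = Cov(Xᵢ,Xⱼ); the off-diagonal part of the true-score variance is the same as above.
True-score variance = [3²·21.4²·0.55 + 2²·10.9²·0.74 + 2.6²·0.72] + 436.443 = 2623.45 + 436.443 = 3059.89.
Reliability = 3059.89 / 5040.08 = 0.607.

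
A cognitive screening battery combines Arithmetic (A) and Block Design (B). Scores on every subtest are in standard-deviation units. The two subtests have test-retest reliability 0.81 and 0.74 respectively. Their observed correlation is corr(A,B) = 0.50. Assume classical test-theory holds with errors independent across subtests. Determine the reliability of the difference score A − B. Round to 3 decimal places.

0.550

Var(A−B) = 1 + 1 − 2·0.50 = 2 − 1 = 1.
With uncorrelated errors the cross-covariances are all true-score covariance, so they carry over unchanged; only the diagonal terms shrink to ρᵢσᵢ².
True-score variance = [0.81 + 0.74] − 1 = 1.55 − 1 = 0.55.
Reliability = 0.55 / 1 = 0.550.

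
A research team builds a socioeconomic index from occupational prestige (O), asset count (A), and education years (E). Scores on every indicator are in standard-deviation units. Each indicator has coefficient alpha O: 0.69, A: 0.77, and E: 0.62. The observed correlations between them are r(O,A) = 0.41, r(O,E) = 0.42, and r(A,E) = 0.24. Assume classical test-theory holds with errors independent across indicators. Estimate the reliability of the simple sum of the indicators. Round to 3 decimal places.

0.821

Var(O+A+E) = 3 + 2·[0.41 + 0.42 + 0.24] = 3 + 2.14 = 5.14.
Because errors are independent across components, Cov(Tᵢ,Tⱼ) = Cov(Xᵢ,Xⱼ); the off-diagonal part of the true-score variance is the same as above.
True-score variance = [0.69 + 0.77 + 0.62] + 2.14 = 2.08 + 2.14 = 4.22.
Reliability = 4.22 / 5.14 = 0.821.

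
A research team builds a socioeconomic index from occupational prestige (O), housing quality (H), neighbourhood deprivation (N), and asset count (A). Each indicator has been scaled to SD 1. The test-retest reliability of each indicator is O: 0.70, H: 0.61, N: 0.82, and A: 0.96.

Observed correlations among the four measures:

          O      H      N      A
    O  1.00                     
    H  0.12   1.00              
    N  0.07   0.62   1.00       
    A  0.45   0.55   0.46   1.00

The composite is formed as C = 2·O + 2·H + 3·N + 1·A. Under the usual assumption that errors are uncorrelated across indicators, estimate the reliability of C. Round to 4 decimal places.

Var(C) = 2² + 2² + 3² + 1 + 2·[4·0.12 + 6·0.07 + 2·0.45 + 6·0.62 + 2·0.55 + 3·0.46] = 18 + 16 = 34.
With uncorrelated errors the cross-covariances are all true-score covariance, so they carry over unchanged; only the diagonal terms shrink to ρᵢσᵢ².
True-score variance = [2²·0.70 + 2²·0.61 + 3²·0.82 + 0.96] + 16 = 13.58 + 16 = 29.58.
Reliability = 29.58 / 34 = 0.8700.

0.8700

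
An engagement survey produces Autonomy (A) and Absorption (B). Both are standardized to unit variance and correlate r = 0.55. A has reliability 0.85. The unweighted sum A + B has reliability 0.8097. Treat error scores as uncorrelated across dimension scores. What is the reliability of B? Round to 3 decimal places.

Var(A+B) = 2 + 2·0.55 = 3.100.
True-score variance = ρ_A + ρ_B + 2·0.55, so 0.8097 = (0.85 + ρ_B + 1.10) / 3.100.
ρ_B = 0.8097·3.100 − 0.85 − 1.10 = 0.560.

0.560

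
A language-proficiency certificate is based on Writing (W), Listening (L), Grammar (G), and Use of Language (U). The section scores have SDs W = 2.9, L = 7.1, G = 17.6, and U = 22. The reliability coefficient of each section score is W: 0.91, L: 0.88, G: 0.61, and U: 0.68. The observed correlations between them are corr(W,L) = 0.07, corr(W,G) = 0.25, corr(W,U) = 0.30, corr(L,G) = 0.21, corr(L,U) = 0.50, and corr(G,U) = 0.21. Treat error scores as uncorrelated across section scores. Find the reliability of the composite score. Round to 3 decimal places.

0.781

Var(W+L+G+U) = 2.9² + 7.1² + 17.6² + 22² + 2·[2.9·7.1·0.07 + 2.9·17.6·0.25 + 2.9·22·0.30 + 7.1·17.6·0.21 + 7.1·22·0.50 + 17.6·22·0.21] = 852.58 + 437.99 = 1290.57.
Because errors are independent across components, Cov(Tᵢ,Tⱼ) = Cov(Xᵢ,Xⱼ); the off-diagonal part of the true-score variance is the same as above.
True-score variance = [2.9²·0.91 + 7.1²·0.88 + 17.6²·0.61 + 22²·0.68] + 437.99 = 570.087 + 437.99 = 1008.08.
Reliability = 1008.08 / 1290.57 = 0.781.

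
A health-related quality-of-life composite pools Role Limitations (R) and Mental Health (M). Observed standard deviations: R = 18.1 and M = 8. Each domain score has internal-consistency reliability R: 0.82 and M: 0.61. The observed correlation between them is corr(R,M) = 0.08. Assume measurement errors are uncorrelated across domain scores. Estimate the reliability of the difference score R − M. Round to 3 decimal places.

0.772

Var(R−M) = 18.1² + 8² − 2·18.1·8·0.08 = 391.61 − 23.168 = 368.442.
Under uncorrelated errors the observed covariances equal the true-score covariances, so only the own-variance terms attenuate.
True-score variance = [18.1²·0.82 + 8²·0.61] − 23.168 = 307.68 − 23.168 = 284.512.
Reliability = 284.512 / 368.442 = 0.772.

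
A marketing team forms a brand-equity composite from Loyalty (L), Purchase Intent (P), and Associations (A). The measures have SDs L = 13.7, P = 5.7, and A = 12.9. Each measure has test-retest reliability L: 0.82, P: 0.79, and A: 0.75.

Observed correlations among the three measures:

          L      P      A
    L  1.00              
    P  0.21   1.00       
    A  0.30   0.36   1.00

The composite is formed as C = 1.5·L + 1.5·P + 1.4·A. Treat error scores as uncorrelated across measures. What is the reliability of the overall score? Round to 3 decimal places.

Var(C) = 1.5²·13.7² + 1.5²·5.7² + 1.4²·12.9² + 2·[2.25·13.7·5.7·0.21 + 2.1·13.7·12.9·0.30 + 2.1·5.7·12.9·0.36] = 821.569 + 407.652 = 1229.22.
With uncorrelated errors the cross-covariances are all true-score covariance, so they carry over unchanged; only the diagonal terms shrink to ρᵢσᵢ².
True-score variance = [1.5²·13.7²·0.82 + 1.5²·5.7²·0.79 + 1.4²·12.9²·0.75] + 407.652 = 648.662 + 407.652 = 1056.31.
Reliability = 1056.31 / 1229.22 = 0.859.

0.859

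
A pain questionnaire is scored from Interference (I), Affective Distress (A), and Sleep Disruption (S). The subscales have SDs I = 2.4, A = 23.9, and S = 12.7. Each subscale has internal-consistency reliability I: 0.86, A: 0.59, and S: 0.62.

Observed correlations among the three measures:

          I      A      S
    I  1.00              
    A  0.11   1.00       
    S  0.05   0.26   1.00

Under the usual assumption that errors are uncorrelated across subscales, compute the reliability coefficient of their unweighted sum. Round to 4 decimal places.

Var(I+A+S) = 2.4² + 23.9² + 12.7² + 2·[2.4·23.9·0.11 + 2.4·12.7·0.05 + 23.9·12.7·0.26] = 738.26 + 173.503 = 911.763.
With uncorrelated errors the cross-covariances are all true-score covariance, so they carry over unchanged; only the diagonal terms shrink to ρᵢσᵢ².
True-score variance = [2.4²·0.86 + 23.9²·0.59 + 12.7²·0.62] + 173.503 = 441.967 + 173.503 = 615.47.
Reliability = 615.47 / 911.763 = 0.6750.

0.6750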